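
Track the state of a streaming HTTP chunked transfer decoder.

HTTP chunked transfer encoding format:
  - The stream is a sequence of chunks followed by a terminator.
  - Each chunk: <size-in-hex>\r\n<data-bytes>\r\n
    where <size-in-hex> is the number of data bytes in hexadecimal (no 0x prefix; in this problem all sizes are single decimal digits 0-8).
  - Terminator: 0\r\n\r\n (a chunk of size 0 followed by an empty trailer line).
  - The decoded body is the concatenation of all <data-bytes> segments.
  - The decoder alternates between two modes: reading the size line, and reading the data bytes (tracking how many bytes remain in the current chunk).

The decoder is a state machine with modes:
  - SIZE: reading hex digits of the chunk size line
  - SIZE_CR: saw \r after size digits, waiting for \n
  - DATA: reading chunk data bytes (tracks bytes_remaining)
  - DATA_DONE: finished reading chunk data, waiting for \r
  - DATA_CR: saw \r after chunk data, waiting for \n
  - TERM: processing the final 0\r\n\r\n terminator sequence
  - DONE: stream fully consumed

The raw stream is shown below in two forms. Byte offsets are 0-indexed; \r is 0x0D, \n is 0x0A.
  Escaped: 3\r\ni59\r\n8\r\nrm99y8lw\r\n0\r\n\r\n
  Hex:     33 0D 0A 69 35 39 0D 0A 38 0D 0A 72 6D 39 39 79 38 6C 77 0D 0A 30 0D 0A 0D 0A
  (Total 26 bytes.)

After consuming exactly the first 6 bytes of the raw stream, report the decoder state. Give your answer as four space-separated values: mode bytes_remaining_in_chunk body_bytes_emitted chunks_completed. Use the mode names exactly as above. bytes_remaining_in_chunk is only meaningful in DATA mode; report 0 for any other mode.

Byte 0 = '3': mode=SIZE remaining=0 emitted=0 chunks_done=0
Byte 1 = 0x0D: mode=SIZE_CR remaining=0 emitted=0 chunks_done=0
Byte 2 = 0x0A: mode=DATA remaining=3 emitted=0 chunks_done=0
Byte 3 = 'i': mode=DATA remaining=2 emitted=1 chunks_done=0
Byte 4 = '5': mode=DATA remaining=1 emitted=2 chunks_done=0
Byte 5 = '9': mode=DATA_DONE remaining=0 emitted=3 chunks_done=0

Answer: DATA_DONE 0 3 0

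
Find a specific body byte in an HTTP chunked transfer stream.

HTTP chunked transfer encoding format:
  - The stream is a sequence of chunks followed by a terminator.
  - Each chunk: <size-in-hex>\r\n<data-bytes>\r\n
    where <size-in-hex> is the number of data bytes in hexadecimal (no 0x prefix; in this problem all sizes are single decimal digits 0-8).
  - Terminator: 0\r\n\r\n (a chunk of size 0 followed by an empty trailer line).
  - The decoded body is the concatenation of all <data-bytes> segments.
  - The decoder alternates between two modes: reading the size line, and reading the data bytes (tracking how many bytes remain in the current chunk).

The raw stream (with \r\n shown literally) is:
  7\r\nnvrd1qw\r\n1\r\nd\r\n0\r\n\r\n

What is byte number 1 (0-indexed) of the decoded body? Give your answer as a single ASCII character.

Answer: v

Derivation:
Chunk 1: stream[0..1]='7' size=0x7=7, data at stream[3..10]='nvrd1qw' -> body[0..7], body so far='nvrd1qw'
Chunk 2: stream[12..13]='1' size=0x1=1, data at stream[15..16]='d' -> body[7..8], body so far='nvrd1qwd'
Chunk 3: stream[18..19]='0' size=0 (terminator). Final body='nvrd1qwd' (8 bytes)
Body byte 1 = 'v'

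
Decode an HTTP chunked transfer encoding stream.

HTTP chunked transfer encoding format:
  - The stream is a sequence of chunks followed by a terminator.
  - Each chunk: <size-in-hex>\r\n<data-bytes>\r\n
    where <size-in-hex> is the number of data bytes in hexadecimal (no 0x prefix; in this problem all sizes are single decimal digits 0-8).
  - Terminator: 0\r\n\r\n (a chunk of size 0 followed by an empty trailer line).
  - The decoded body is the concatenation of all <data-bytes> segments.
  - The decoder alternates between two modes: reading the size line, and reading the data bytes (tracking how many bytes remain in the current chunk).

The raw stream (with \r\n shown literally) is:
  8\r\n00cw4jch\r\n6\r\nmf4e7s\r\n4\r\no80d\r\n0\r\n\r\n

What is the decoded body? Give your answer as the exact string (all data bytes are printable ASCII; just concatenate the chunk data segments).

Chunk 1: stream[0..1]='8' size=0x8=8, data at stream[3..11]='00cw4jch' -> body[0..8], body so far='00cw4jch'
Chunk 2: stream[13..14]='6' size=0x6=6, data at stream[16..22]='mf4e7s' -> body[8..14], body so far='00cw4jchmf4e7s'
Chunk 3: stream[24..25]='4' size=0x4=4, data at stream[27..31]='o80d' -> body[14..18], body so far='00cw4jchmf4e7so80d'
Chunk 4: stream[33..34]='0' size=0 (terminator). Final body='00cw4jchmf4e7so80d' (18 bytes)

Answer: 00cw4jchmf4e7so80d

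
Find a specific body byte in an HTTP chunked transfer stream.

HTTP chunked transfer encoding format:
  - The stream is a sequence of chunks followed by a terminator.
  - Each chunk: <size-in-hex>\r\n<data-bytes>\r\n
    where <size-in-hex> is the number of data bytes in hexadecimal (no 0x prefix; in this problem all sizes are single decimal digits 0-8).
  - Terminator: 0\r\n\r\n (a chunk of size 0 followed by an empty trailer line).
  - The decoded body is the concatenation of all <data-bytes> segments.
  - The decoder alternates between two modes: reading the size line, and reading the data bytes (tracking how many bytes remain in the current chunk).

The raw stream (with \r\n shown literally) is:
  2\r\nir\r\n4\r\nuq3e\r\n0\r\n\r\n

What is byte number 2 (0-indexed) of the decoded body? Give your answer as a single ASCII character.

Chunk 1: stream[0..1]='2' size=0x2=2, data at stream[3..5]='ir' -> body[0..2], body so far='ir'
Chunk 2: stream[7..8]='4' size=0x4=4, data at stream[10..14]='uq3e' -> body[2..6], body so far='iruq3e'
Chunk 3: stream[16..17]='0' size=0 (terminator). Final body='iruq3e' (6 bytes)
Body byte 2 = 'u'

Answer: u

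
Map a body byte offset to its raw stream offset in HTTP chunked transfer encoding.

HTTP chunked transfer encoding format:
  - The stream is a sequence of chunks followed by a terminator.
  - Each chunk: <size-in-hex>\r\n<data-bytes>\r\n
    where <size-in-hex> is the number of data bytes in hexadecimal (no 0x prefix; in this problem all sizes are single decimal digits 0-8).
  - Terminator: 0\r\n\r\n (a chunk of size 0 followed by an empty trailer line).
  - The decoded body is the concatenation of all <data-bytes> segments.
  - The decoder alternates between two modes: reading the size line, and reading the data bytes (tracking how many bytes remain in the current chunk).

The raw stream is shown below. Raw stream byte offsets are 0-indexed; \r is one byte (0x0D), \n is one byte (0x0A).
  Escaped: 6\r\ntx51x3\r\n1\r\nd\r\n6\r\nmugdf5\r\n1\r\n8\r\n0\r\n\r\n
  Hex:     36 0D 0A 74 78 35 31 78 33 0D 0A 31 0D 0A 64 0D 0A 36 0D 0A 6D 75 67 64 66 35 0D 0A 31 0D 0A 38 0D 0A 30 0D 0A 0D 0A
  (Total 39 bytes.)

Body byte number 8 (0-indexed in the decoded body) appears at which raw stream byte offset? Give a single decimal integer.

Chunk 1: stream[0..1]='6' size=0x6=6, data at stream[3..9]='tx51x3' -> body[0..6], body so far='tx51x3'
Chunk 2: stream[11..12]='1' size=0x1=1, data at stream[14..15]='d' -> body[6..7], body so far='tx51x3d'
Chunk 3: stream[17..18]='6' size=0x6=6, data at stream[20..26]='mugdf5' -> body[7..13], body so far='tx51x3dmugdf5'
Chunk 4: stream[28..29]='1' size=0x1=1, data at stream[31..32]='8' -> body[13..14], body so far='tx51x3dmugdf58'
Chunk 5: stream[34..35]='0' size=0 (terminator). Final body='tx51x3dmugdf58' (14 bytes)
Body byte 8 at stream offset 21

Answer: 21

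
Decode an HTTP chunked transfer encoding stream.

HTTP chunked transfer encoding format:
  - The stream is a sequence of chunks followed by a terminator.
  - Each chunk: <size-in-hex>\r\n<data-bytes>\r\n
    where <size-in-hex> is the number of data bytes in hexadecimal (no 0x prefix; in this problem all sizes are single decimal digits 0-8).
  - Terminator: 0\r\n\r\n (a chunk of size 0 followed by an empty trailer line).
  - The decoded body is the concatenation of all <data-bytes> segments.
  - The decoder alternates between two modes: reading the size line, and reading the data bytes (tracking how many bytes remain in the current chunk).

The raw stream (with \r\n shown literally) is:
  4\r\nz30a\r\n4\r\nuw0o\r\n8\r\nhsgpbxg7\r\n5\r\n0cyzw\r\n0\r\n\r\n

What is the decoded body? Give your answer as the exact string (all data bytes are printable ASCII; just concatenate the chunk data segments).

Chunk 1: stream[0..1]='4' size=0x4=4, data at stream[3..7]='z30a' -> body[0..4], body so far='z30a'
Chunk 2: stream[9..10]='4' size=0x4=4, data at stream[12..16]='uw0o' -> body[4..8], body so far='z30auw0o'
Chunk 3: stream[18..19]='8' size=0x8=8, data at stream[21..29]='hsgpbxg7' -> body[8..16], body so far='z30auw0ohsgpbxg7'
Chunk 4: stream[31..32]='5' size=0x5=5, data at stream[34..39]='0cyzw' -> body[16..21], body so far='z30auw0ohsgpbxg70cyzw'
Chunk 5: stream[41..42]='0' size=0 (terminator). Final body='z30auw0ohsgpbxg70cyzw' (21 bytes)

Answer: z30auw0ohsgpbxg70cyzw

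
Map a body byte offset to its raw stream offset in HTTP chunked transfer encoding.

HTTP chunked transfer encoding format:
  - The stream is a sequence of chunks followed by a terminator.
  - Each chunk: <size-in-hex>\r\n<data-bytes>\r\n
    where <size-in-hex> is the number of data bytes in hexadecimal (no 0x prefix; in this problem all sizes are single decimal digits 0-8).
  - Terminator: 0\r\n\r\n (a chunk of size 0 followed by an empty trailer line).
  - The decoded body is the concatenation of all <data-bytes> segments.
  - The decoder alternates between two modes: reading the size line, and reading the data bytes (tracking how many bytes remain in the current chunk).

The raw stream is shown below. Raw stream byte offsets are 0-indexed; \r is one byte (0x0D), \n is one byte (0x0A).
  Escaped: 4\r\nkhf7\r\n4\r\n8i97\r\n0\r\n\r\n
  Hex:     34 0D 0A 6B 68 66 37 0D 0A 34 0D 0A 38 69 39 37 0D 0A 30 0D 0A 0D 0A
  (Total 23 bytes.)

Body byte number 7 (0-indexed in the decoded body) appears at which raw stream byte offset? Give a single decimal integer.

Answer: 15

Derivation:
Chunk 1: stream[0..1]='4' size=0x4=4, data at stream[3..7]='khf7' -> body[0..4], body so far='khf7'
Chunk 2: stream[9..10]='4' size=0x4=4, data at stream[12..16]='8i97' -> body[4..8], body so far='khf78i97'
Chunk 3: stream[18..19]='0' size=0 (terminator). Final body='khf78i97' (8 bytes)
Body byte 7 at stream offset 15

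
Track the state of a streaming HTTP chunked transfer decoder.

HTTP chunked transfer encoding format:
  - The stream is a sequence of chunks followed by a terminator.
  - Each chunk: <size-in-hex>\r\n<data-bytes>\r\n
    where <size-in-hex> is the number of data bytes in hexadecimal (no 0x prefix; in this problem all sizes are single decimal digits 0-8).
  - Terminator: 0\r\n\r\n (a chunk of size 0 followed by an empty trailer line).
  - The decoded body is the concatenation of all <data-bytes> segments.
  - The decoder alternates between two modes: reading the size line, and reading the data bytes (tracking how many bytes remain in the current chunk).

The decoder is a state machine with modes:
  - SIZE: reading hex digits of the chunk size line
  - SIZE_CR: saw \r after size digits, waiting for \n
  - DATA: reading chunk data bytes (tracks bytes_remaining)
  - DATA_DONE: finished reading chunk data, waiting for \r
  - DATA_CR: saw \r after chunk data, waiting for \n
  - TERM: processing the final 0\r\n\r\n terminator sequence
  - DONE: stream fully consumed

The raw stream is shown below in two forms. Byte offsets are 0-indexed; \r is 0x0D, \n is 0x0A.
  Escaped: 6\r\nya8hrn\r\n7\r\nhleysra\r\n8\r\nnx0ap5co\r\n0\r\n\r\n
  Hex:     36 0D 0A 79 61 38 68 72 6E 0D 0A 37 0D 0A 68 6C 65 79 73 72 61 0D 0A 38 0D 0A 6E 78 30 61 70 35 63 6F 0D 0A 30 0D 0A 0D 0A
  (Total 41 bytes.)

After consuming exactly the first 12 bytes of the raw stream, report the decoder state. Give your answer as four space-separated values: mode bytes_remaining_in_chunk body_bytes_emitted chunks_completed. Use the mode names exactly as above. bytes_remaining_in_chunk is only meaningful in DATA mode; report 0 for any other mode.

Answer: SIZE 0 6 1

Derivation:
Byte 0 = '6': mode=SIZE remaining=0 emitted=0 chunks_done=0
Byte 1 = 0x0D: mode=SIZE_CR remaining=0 emitted=0 chunks_done=0
Byte 2 = 0x0A: mode=DATA remaining=6 emitted=0 chunks_done=0
Byte 3 = 'y': mode=DATA remaining=5 emitted=1 chunks_done=0
Byte 4 = 'a': mode=DATA remaining=4 emitted=2 chunks_done=0
Byte 5 = '8': mode=DATA remaining=3 emitted=3 chunks_done=0
Byte 6 = 'h': mode=DATA remaining=2 emitted=4 chunks_done=0
Byte 7 = 'r': mode=DATA remaining=1 emitted=5 chunks_done=0
Byte 8 = 'n': mode=DATA_DONE remaining=0 emitted=6 chunks_done=0
Byte 9 = 0x0D: mode=DATA_CR remaining=0 emitted=6 chunks_done=0
Byte 10 = 0x0A: mode=SIZE remaining=0 emitted=6 chunks_done=1
Byte 11 = '7': mode=SIZE remaining=0 emitted=6 chunks_done=1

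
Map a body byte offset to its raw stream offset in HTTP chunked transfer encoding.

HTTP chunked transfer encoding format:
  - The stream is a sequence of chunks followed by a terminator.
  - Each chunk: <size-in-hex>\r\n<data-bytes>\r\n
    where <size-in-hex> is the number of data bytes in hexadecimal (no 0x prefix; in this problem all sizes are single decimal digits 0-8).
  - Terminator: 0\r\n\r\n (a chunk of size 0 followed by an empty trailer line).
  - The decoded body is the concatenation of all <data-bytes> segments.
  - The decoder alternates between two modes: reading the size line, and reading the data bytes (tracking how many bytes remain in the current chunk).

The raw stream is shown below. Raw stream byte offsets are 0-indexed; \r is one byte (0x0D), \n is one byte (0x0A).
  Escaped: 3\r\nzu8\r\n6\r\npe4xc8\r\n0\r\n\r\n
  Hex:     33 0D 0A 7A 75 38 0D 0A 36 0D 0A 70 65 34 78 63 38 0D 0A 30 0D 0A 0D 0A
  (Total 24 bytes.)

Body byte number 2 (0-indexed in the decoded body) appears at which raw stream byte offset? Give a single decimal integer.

Chunk 1: stream[0..1]='3' size=0x3=3, data at stream[3..6]='zu8' -> body[0..3], body so far='zu8'
Chunk 2: stream[8..9]='6' size=0x6=6, data at stream[11..17]='pe4xc8' -> body[3..9], body so far='zu8pe4xc8'
Chunk 3: stream[19..20]='0' size=0 (terminator). Final body='zu8pe4xc8' (9 bytes)
Body byte 2 at stream offset 5

Answer: 5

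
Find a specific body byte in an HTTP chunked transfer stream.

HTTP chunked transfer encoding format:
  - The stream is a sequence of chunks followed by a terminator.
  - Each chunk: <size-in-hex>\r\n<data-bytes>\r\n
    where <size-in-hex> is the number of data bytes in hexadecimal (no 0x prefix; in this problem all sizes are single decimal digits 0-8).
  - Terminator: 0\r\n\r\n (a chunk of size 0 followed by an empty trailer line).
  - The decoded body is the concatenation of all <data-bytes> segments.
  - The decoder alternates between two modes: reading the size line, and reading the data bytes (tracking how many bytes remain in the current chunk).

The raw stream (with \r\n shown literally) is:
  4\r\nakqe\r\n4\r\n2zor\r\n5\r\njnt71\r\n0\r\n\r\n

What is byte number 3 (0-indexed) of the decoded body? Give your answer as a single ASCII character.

Answer: e

Derivation:
Chunk 1: stream[0..1]='4' size=0x4=4, data at stream[3..7]='akqe' -> body[0..4], body so far='akqe'
Chunk 2: stream[9..10]='4' size=0x4=4, data at stream[12..16]='2zor' -> body[4..8], body so far='akqe2zor'
Chunk 3: stream[18..19]='5' size=0x5=5, data at stream[21..26]='jnt71' -> body[8..13], body so far='akqe2zorjnt71'
Chunk 4: stream[28..29]='0' size=0 (terminator). Final body='akqe2zorjnt71' (13 bytes)
Body byte 3 = 'e'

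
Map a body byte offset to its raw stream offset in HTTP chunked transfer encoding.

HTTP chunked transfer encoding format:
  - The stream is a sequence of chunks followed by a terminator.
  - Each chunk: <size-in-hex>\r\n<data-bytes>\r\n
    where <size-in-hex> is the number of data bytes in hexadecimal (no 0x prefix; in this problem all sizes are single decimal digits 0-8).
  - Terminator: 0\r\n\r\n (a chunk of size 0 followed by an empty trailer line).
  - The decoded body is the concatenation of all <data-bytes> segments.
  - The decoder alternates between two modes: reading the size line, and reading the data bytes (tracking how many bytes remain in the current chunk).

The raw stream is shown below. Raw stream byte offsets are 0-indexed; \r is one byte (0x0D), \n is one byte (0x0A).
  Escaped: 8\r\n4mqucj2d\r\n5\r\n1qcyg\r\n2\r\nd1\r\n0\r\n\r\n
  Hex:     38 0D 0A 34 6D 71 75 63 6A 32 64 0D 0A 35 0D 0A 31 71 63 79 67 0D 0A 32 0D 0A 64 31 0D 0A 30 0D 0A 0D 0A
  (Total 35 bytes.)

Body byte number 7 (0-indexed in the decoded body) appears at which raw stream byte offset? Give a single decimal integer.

Chunk 1: stream[0..1]='8' size=0x8=8, data at stream[3..11]='4mqucj2d' -> body[0..8], body so far='4mqucj2d'
Chunk 2: stream[13..14]='5' size=0x5=5, data at stream[16..21]='1qcyg' -> body[8..13], body so far='4mqucj2d1qcyg'
Chunk 3: stream[23..24]='2' size=0x2=2, data at stream[26..28]='d1' -> body[13..15], body so far='4mqucj2d1qcygd1'
Chunk 4: stream[30..31]='0' size=0 (terminator). Final body='4mqucj2d1qcygd1' (15 bytes)
Body byte 7 at stream offset 10

Answer: 10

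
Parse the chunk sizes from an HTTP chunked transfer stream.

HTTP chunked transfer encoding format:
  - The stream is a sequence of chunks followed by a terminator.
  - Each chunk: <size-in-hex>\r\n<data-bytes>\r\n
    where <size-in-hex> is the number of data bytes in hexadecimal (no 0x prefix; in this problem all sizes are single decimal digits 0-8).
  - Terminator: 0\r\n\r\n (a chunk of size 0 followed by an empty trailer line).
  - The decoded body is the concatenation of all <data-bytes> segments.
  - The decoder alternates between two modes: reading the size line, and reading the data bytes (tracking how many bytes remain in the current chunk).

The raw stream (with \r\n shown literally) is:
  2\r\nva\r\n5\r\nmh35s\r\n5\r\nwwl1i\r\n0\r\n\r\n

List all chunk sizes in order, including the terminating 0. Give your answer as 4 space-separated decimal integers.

Chunk 1: stream[0..1]='2' size=0x2=2, data at stream[3..5]='va' -> body[0..2], body so far='va'
Chunk 2: stream[7..8]='5' size=0x5=5, data at stream[10..15]='mh35s' -> body[2..7], body so far='vamh35s'
Chunk 3: stream[17..18]='5' size=0x5=5, data at stream[20..25]='wwl1i' -> body[7..12], body so far='vamh35swwl1i'
Chunk 4: stream[27..28]='0' size=0 (terminator). Final body='vamh35swwl1i' (12 bytes)

Answer: 2 5 5 0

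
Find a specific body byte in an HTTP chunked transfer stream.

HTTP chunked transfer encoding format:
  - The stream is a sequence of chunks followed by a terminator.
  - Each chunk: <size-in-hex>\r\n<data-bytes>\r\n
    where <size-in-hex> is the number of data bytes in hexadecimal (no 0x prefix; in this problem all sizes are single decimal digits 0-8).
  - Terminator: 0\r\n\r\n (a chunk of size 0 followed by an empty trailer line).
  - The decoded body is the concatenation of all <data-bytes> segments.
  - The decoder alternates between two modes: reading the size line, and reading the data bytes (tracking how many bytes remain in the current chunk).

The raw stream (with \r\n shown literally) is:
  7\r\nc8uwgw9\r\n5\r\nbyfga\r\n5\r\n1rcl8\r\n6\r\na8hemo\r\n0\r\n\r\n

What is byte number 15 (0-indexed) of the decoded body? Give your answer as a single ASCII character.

Answer: l

Derivation:
Chunk 1: stream[0..1]='7' size=0x7=7, data at stream[3..10]='c8uwgw9' -> body[0..7], body so far='c8uwgw9'
Chunk 2: stream[12..13]='5' size=0x5=5, data at stream[15..20]='byfga' -> body[7..12], body so far='c8uwgw9byfga'
Chunk 3: stream[22..23]='5' size=0x5=5, data at stream[25..30]='1rcl8' -> body[12..17], body so far='c8uwgw9byfga1rcl8'
Chunk 4: stream[32..33]='6' size=0x6=6, data at stream[35..41]='a8hemo' -> body[17..23], body so far='c8uwgw9byfga1rcl8a8hemo'
Chunk 5: stream[43..44]='0' size=0 (terminator). Final body='c8uwgw9byfga1rcl8a8hemo' (23 bytes)
Body byte 15 = 'l'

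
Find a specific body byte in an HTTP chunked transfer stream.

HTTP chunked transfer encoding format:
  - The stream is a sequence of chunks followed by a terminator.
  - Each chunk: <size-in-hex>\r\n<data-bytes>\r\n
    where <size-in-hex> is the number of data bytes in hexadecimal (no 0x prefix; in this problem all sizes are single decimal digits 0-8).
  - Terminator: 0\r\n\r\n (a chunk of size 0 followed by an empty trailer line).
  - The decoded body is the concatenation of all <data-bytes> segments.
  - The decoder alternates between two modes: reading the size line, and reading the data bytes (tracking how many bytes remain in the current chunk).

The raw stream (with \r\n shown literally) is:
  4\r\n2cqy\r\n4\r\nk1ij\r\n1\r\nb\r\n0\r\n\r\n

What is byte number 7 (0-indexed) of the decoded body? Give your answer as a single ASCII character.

Answer: j

Derivation:
Chunk 1: stream[0..1]='4' size=0x4=4, data at stream[3..7]='2cqy' -> body[0..4], body so far='2cqy'
Chunk 2: stream[9..10]='4' size=0x4=4, data at stream[12..16]='k1ij' -> body[4..8], body so far='2cqyk1ij'
Chunk 3: stream[18..19]='1' size=0x1=1, data at stream[21..22]='b' -> body[8..9], body so far='2cqyk1ijb'
Chunk 4: stream[24..25]='0' size=0 (terminator). Final body='2cqyk1ijb' (9 bytes)
Body byte 7 = 'j'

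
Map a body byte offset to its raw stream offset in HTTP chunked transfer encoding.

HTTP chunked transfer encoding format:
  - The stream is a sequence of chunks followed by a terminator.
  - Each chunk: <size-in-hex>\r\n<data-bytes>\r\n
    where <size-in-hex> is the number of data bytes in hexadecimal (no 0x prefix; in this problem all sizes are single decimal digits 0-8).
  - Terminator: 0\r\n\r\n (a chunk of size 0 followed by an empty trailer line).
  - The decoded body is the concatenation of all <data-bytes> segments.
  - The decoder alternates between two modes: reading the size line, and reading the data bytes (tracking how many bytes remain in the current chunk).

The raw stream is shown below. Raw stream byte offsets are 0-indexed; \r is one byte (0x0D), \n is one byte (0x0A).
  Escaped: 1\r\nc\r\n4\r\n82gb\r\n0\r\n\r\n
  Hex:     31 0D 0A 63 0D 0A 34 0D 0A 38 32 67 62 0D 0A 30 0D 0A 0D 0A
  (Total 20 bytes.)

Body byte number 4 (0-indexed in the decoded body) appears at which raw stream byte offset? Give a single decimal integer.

Chunk 1: stream[0..1]='1' size=0x1=1, data at stream[3..4]='c' -> body[0..1], body so far='c'
Chunk 2: stream[6..7]='4' size=0x4=4, data at stream[9..13]='82gb' -> body[1..5], body so far='c82gb'
Chunk 3: stream[15..16]='0' size=0 (terminator). Final body='c82gb' (5 bytes)
Body byte 4 at stream offset 12

Answer: 12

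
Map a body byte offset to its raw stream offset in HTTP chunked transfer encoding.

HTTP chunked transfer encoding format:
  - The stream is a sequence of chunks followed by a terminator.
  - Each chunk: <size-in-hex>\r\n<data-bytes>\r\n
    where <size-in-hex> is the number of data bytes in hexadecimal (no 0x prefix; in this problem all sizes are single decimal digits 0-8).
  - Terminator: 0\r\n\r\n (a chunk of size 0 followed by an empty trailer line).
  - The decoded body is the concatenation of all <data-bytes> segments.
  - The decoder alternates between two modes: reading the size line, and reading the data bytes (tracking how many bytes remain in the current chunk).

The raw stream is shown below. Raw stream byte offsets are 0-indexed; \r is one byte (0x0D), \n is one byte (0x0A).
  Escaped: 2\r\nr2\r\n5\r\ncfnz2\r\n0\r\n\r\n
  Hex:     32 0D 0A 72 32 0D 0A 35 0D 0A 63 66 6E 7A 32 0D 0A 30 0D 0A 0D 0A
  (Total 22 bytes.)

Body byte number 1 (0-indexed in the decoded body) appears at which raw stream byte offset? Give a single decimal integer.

Answer: 4

Derivation:
Chunk 1: stream[0..1]='2' size=0x2=2, data at stream[3..5]='r2' -> body[0..2], body so far='r2'
Chunk 2: stream[7..8]='5' size=0x5=5, data at stream[10..15]='cfnz2' -> body[2..7], body so far='r2cfnz2'
Chunk 3: stream[17..18]='0' size=0 (terminator). Final body='r2cfnz2' (7 bytes)
Body byte 1 at stream offset 4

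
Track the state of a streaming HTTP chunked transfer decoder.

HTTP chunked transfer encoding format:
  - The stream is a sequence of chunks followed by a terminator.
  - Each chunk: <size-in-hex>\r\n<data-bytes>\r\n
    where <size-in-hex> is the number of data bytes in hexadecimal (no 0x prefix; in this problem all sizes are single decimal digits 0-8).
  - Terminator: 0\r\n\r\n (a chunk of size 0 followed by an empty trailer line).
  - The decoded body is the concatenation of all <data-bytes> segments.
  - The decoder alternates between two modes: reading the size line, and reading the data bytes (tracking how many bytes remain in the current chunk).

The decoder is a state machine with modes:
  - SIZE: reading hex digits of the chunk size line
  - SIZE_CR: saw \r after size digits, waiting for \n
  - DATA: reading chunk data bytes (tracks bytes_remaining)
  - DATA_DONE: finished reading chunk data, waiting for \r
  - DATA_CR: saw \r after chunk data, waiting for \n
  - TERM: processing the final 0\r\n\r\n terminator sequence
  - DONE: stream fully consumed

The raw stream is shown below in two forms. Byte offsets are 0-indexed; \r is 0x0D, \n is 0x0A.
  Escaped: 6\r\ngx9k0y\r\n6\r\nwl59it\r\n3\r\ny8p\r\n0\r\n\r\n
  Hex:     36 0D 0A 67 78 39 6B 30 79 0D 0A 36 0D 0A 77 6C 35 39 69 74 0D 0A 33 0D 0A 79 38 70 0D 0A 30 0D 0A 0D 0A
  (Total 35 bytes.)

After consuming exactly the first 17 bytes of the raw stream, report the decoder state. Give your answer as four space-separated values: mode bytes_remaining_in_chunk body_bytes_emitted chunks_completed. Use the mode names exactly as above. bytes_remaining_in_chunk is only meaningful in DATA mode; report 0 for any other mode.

Answer: DATA 3 9 1

Derivation:
Byte 0 = '6': mode=SIZE remaining=0 emitted=0 chunks_done=0
Byte 1 = 0x0D: mode=SIZE_CR remaining=0 emitted=0 chunks_done=0
Byte 2 = 0x0A: mode=DATA remaining=6 emitted=0 chunks_done=0
Byte 3 = 'g': mode=DATA remaining=5 emitted=1 chunks_done=0
Byte 4 = 'x': mode=DATA remaining=4 emitted=2 chunks_done=0
Byte 5 = '9': mode=DATA remaining=3 emitted=3 chunks_done=0
Byte 6 = 'k': mode=DATA remaining=2 emitted=4 chunks_done=0
Byte 7 = '0': mode=DATA remaining=1 emitted=5 chunks_done=0
Byte 8 = 'y': mode=DATA_DONE remaining=0 emitted=6 chunks_done=0
Byte 9 = 0x0D: mode=DATA_CR remaining=0 emitted=6 chunks_done=0
Byte 10 = 0x0A: mode=SIZE remaining=0 emitted=6 chunks_done=1
Byte 11 = '6': mode=SIZE remaining=0 emitted=6 chunks_done=1
Byte 12 = 0x0D: mode=SIZE_CR remaining=0 emitted=6 chunks_done=1
Byte 13 = 0x0A: mode=DATA remaining=6 emitted=6 chunks_done=1
Byte 14 = 'w': mode=DATA remaining=5 emitted=7 chunks_done=1
Byte 15 = 'l': mode=DATA remaining=4 emitted=8 chunks_done=1
Byte 16 = '5': mode=DATA remaining=3 emitted=9 chunks_done=1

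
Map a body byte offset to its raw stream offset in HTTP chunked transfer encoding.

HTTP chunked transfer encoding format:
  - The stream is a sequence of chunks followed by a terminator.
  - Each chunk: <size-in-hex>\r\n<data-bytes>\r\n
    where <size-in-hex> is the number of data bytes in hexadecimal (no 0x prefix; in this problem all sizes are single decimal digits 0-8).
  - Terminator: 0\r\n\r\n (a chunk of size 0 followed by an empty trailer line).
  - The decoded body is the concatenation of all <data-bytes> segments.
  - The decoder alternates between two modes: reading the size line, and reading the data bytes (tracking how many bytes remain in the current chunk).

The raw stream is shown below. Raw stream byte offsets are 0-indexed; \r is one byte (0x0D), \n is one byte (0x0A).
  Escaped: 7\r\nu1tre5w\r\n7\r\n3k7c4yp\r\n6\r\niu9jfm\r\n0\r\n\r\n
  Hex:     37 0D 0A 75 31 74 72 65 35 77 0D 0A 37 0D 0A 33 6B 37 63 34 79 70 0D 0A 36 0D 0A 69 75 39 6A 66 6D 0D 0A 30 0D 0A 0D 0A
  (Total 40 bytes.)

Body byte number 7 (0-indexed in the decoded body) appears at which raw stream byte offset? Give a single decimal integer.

Answer: 15

Derivation:
Chunk 1: stream[0..1]='7' size=0x7=7, data at stream[3..10]='u1tre5w' -> body[0..7], body so far='u1tre5w'
Chunk 2: stream[12..13]='7' size=0x7=7, data at stream[15..22]='3k7c4yp' -> body[7..14], body so far='u1tre5w3k7c4yp'
Chunk 3: stream[24..25]='6' size=0x6=6, data at stream[27..33]='iu9jfm' -> body[14..20], body so far='u1tre5w3k7c4ypiu9jfm'
Chunk 4: stream[35..36]='0' size=0 (terminator). Final body='u1tre5w3k7c4ypiu9jfm' (20 bytes)
Body byte 7 at stream offset 15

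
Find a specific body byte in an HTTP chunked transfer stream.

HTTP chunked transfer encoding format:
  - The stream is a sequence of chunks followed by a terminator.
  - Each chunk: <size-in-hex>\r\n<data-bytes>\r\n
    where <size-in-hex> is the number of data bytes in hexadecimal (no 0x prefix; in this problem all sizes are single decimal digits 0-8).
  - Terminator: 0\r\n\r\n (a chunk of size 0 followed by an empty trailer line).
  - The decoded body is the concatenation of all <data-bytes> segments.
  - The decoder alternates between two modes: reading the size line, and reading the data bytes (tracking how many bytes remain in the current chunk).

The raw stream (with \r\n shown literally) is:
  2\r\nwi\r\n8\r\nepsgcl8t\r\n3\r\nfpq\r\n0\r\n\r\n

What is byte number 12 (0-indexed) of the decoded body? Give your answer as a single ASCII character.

Answer: q

Derivation:
Chunk 1: stream[0..1]='2' size=0x2=2, data at stream[3..5]='wi' -> body[0..2], body so far='wi'
Chunk 2: stream[7..8]='8' size=0x8=8, data at stream[10..18]='epsgcl8t' -> body[2..10], body so far='wiepsgcl8t'
Chunk 3: stream[20..21]='3' size=0x3=3, data at stream[23..26]='fpq' -> body[10..13], body so far='wiepsgcl8tfpq'
Chunk 4: stream[28..29]='0' size=0 (terminator). Final body='wiepsgcl8tfpq' (13 bytes)
Body byte 12 = 'q'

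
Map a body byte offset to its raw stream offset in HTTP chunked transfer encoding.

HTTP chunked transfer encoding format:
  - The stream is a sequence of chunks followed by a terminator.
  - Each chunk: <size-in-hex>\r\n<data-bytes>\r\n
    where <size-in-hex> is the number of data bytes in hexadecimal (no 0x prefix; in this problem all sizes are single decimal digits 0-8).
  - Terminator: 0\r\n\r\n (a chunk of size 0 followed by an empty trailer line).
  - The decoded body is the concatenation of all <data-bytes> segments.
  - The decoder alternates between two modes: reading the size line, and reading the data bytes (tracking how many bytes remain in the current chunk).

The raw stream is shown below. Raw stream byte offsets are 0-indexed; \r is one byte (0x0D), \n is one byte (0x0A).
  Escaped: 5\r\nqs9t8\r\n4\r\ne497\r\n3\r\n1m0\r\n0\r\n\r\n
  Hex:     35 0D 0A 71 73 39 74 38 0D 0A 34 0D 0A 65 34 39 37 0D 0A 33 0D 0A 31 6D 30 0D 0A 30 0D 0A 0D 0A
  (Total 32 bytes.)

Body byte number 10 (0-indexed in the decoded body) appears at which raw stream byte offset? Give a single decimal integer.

Chunk 1: stream[0..1]='5' size=0x5=5, data at stream[3..8]='qs9t8' -> body[0..5], body so far='qs9t8'
Chunk 2: stream[10..11]='4' size=0x4=4, data at stream[13..17]='e497' -> body[5..9], body so far='qs9t8e497'
Chunk 3: stream[19..20]='3' size=0x3=3, data at stream[22..25]='1m0' -> body[9..12], body so far='qs9t8e4971m0'
Chunk 4: stream[27..28]='0' size=0 (terminator). Final body='qs9t8e4971m0' (12 bytes)
Body byte 10 at stream offset 23

Answer: 23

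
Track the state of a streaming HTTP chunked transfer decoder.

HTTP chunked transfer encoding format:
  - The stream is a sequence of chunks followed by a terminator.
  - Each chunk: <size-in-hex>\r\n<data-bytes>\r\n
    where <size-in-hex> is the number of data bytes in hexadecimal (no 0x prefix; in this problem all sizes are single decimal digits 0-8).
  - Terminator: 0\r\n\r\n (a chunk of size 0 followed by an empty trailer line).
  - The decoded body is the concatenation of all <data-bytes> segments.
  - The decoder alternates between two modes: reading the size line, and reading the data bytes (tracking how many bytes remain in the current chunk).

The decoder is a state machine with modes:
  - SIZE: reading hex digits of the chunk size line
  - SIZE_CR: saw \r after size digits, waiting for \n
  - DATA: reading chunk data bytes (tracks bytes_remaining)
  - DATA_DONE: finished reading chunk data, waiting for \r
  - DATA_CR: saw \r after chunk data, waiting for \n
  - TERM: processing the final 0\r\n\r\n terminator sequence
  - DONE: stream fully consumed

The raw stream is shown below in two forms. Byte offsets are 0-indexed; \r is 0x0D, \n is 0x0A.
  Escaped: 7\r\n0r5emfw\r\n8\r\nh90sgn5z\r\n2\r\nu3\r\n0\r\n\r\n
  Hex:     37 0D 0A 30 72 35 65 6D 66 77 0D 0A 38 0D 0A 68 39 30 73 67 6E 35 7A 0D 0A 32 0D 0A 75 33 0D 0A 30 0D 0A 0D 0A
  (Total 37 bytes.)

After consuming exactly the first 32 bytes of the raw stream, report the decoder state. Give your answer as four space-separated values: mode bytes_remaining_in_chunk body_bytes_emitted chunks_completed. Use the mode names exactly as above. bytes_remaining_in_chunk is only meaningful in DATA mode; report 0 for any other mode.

Byte 0 = '7': mode=SIZE remaining=0 emitted=0 chunks_done=0
Byte 1 = 0x0D: mode=SIZE_CR remaining=0 emitted=0 chunks_done=0
Byte 2 = 0x0A: mode=DATA remaining=7 emitted=0 chunks_done=0
Byte 3 = '0': mode=DATA remaining=6 emitted=1 chunks_done=0
Byte 4 = 'r': mode=DATA remaining=5 emitted=2 chunks_done=0
Byte 5 = '5': mode=DATA remaining=4 emitted=3 chunks_done=0
Byte 6 = 'e': mode=DATA remaining=3 emitted=4 chunks_done=0
Byte 7 = 'm': mode=DATA remaining=2 emitted=5 chunks_done=0
Byte 8 = 'f': mode=DATA remaining=1 emitted=6 chunks_done=0
Byte 9 = 'w': mode=DATA_DONE remaining=0 emitted=7 chunks_done=0
Byte 10 = 0x0D: mode=DATA_CR remaining=0 emitted=7 chunks_done=0
Byte 11 = 0x0A: mode=SIZE remaining=0 emitted=7 chunks_done=1
Byte 12 = '8': mode=SIZE remaining=0 emitted=7 chunks_done=1
Byte 13 = 0x0D: mode=SIZE_CR remaining=0 emitted=7 chunks_done=1
Byte 14 = 0x0A: mode=DATA remaining=8 emitted=7 chunks_done=1
Byte 15 = 'h': mode=DATA remaining=7 emitted=8 chunks_done=1
Byte 16 = '9': mode=DATA remaining=6 emitted=9 chunks_done=1
Byte 17 = '0': mode=DATA remaining=5 emitted=10 chunks_done=1
Byte 18 = 's': mode=DATA remaining=4 emitted=11 chunks_done=1
Byte 19 = 'g': mode=DATA remaining=3 emitted=12 chunks_done=1
Byte 20 = 'n': mode=DATA remaining=2 emitted=13 chunks_done=1
Byte 21 = '5': mode=DATA remaining=1 emitted=14 chunks_done=1
Byte 22 = 'z': mode=DATA_DONE remaining=0 emitted=15 chunks_done=1
Byte 23 = 0x0D: mode=DATA_CR remaining=0 emitted=15 chunks_done=1
Byte 24 = 0x0A: mode=SIZE remaining=0 emitted=15 chunks_done=2
Byte 25 = '2': mode=SIZE remaining=0 emitted=15 chunks_done=2
Byte 26 = 0x0D: mode=SIZE_CR remaining=0 emitted=15 chunks_done=2
Byte 27 = 0x0A: mode=DATA remaining=2 emitted=15 chunks_done=2
Byte 28 = 'u': mode=DATA remaining=1 emitted=16 chunks_done=2
Byte 29 = '3': mode=DATA_DONE remaining=0 emitted=17 chunks_done=2
Byte 30 = 0x0D: mode=DATA_CR remaining=0 emitted=17 chunks_done=2
Byte 31 = 0x0A: mode=SIZE remaining=0 emitted=17 chunks_done=3

Answer: SIZE 0 17 3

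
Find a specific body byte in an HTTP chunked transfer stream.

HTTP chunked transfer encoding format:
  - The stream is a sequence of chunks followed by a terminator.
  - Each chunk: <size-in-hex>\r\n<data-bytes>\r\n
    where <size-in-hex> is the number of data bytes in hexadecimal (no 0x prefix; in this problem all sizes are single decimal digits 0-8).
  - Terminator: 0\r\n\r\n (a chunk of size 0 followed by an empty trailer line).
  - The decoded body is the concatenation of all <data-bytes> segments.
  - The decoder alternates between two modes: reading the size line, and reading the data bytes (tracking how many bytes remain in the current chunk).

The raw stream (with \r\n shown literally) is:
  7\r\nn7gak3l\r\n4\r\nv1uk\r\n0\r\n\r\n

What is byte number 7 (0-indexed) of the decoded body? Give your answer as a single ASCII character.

Answer: v

Derivation:
Chunk 1: stream[0..1]='7' size=0x7=7, data at stream[3..10]='n7gak3l' -> body[0..7], body so far='n7gak3l'
Chunk 2: stream[12..13]='4' size=0x4=4, data at stream[15..19]='v1uk' -> body[7..11], body so far='n7gak3lv1uk'
Chunk 3: stream[21..22]='0' size=0 (terminator). Final body='n7gak3lv1uk' (11 bytes)
Body byte 7 = 'v'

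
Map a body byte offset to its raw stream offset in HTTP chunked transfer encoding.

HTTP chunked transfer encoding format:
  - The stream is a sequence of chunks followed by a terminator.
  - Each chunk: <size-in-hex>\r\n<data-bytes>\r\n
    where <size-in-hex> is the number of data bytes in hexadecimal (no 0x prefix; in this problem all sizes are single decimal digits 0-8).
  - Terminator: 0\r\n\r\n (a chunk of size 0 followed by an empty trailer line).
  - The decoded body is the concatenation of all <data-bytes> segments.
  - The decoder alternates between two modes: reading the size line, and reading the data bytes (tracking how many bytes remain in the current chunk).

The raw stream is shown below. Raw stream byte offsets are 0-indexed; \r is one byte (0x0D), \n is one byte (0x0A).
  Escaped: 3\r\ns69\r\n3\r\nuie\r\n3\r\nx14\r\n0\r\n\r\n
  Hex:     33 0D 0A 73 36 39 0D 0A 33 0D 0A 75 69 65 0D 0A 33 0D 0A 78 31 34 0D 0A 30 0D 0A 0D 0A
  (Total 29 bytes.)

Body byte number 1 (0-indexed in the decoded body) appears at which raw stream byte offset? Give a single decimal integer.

Chunk 1: stream[0..1]='3' size=0x3=3, data at stream[3..6]='s69' -> body[0..3], body so far='s69'
Chunk 2: stream[8..9]='3' size=0x3=3, data at stream[11..14]='uie' -> body[3..6], body so far='s69uie'
Chunk 3: stream[16..17]='3' size=0x3=3, data at stream[19..22]='x14' -> body[6..9], body so far='s69uiex14'
Chunk 4: stream[24..25]='0' size=0 (terminator). Final body='s69uiex14' (9 bytes)
Body byte 1 at stream offset 4

Answer: 4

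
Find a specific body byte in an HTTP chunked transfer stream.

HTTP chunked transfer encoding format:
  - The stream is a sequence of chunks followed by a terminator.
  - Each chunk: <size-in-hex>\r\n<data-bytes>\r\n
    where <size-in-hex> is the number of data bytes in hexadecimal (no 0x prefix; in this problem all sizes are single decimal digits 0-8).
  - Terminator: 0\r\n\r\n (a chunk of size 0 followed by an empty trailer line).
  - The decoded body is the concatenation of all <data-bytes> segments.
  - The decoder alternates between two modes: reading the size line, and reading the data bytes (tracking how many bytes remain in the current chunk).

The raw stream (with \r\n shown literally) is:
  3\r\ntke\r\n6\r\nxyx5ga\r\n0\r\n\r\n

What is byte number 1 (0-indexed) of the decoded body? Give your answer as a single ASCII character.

Chunk 1: stream[0..1]='3' size=0x3=3, data at stream[3..6]='tke' -> body[0..3], body so far='tke'
Chunk 2: stream[8..9]='6' size=0x6=6, data at stream[11..17]='xyx5ga' -> body[3..9], body so far='tkexyx5ga'
Chunk 3: stream[19..20]='0' size=0 (terminator). Final body='tkexyx5ga' (9 bytes)
Body byte 1 = 'k'

Answer: k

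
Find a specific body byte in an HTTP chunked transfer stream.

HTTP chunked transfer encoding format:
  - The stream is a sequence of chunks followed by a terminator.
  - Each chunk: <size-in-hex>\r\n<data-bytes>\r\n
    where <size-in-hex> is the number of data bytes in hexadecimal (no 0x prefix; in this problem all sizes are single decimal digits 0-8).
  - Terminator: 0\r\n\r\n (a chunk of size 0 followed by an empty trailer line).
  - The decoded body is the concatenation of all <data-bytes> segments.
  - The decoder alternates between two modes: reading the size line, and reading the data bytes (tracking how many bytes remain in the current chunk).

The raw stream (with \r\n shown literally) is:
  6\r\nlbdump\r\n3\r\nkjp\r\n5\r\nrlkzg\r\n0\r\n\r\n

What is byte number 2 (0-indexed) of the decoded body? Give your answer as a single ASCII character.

Chunk 1: stream[0..1]='6' size=0x6=6, data at stream[3..9]='lbdump' -> body[0..6], body so far='lbdump'
Chunk 2: stream[11..12]='3' size=0x3=3, data at stream[14..17]='kjp' -> body[6..9], body so far='lbdumpkjp'
Chunk 3: stream[19..20]='5' size=0x5=5, data at stream[22..27]='rlkzg' -> body[9..14], body so far='lbdumpkjprlkzg'
Chunk 4: stream[29..30]='0' size=0 (terminator). Final body='lbdumpkjprlkzg' (14 bytes)
Body byte 2 = 'd'

Answer: d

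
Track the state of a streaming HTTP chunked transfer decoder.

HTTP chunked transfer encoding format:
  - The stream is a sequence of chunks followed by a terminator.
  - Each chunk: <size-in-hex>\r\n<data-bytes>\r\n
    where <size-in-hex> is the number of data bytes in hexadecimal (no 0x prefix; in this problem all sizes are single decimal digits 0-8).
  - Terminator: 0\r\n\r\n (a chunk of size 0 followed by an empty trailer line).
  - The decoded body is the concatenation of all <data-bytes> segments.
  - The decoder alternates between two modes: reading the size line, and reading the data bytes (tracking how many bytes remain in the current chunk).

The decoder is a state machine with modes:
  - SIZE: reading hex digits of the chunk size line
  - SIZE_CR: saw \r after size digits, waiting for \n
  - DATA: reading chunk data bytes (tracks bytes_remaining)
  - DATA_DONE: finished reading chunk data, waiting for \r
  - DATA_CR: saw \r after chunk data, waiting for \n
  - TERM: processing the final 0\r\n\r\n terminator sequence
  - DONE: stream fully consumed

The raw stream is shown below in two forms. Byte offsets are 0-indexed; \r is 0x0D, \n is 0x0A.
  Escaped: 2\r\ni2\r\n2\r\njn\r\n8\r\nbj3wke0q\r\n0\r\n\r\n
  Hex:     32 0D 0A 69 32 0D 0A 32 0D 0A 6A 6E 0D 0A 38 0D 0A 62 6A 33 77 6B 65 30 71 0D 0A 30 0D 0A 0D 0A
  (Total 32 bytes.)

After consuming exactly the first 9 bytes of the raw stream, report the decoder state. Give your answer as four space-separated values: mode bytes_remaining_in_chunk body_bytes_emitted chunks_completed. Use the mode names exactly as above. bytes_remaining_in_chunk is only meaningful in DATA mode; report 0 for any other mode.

Answer: SIZE_CR 0 2 1

Derivation:
Byte 0 = '2': mode=SIZE remaining=0 emitted=0 chunks_done=0
Byte 1 = 0x0D: mode=SIZE_CR remaining=0 emitted=0 chunks_done=0
Byte 2 = 0x0A: mode=DATA remaining=2 emitted=0 chunks_done=0
Byte 3 = 'i': mode=DATA remaining=1 emitted=1 chunks_done=0
Byte 4 = '2': mode=DATA_DONE remaining=0 emitted=2 chunks_done=0
Byte 5 = 0x0D: mode=DATA_CR remaining=0 emitted=2 chunks_done=0
Byte 6 = 0x0A: mode=SIZE remaining=0 emitted=2 chunks_done=1
Byte 7 = '2': mode=SIZE remaining=0 emitted=2 chunks_done=1
Byte 8 = 0x0D: mode=SIZE_CR remaining=0 emitted=2 chunks_done=1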